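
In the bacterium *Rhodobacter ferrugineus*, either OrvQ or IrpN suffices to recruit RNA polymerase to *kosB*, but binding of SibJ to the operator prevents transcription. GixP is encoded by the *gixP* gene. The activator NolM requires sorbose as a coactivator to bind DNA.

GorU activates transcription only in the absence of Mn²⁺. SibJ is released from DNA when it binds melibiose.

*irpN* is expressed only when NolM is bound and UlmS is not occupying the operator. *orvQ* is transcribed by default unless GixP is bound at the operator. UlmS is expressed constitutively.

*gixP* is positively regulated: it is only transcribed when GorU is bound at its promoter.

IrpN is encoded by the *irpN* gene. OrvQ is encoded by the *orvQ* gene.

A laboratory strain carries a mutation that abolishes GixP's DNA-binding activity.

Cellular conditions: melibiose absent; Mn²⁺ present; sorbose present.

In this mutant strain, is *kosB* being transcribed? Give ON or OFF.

OFF

GixP is non-functional in this strain, so it has no effect.
With no repressor bound, *orvQ* is transcribed.
So OrvQ is produced and active.
Sorbose is present, so NolM is active.
UlmS is produced constitutively and is active.
With repressor UlmS bound, *irpN* is not transcribed.
So IrpN is not produced.
Melibiose is absent, so SibJ is active.
With repressor SibJ bound, *kosB* is not transcribed.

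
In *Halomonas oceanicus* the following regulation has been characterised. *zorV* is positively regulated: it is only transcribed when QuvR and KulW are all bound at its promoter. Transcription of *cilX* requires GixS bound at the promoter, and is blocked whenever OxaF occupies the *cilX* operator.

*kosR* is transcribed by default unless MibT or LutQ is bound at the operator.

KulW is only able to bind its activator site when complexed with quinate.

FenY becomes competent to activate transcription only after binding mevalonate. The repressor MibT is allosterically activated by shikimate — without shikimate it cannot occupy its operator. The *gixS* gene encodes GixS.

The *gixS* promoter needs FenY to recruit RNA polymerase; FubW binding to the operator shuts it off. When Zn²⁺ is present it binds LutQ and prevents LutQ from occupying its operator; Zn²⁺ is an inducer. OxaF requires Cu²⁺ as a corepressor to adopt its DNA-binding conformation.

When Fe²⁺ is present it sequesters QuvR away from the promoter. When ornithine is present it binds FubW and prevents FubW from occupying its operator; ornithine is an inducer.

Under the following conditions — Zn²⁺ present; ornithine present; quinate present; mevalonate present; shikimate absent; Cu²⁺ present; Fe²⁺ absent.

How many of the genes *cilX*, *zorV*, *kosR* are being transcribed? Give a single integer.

2

Ornithine is present, so FubW is inactive.
Mevalonate is present, so FenY is active.
No repressor is bound and FenY is active, so *gixS* is transcribed.
So GixS is produced and active.
Cu²⁺ is present, so OxaF is active.
With repressor OxaF bound, *cilX* is not transcribed.
→ *cilX* is OFF.
Fe²⁺ is absent, so QuvR is active.
Quinate is present, so KulW is active.
No repressor is bound and QuvR and KulW are active, so *zorV* is transcribed.
→ *zorV* is ON.
Shikimate is absent, so MibT is inactive.
Zn²⁺ is present, so LutQ is inactive.
With no repressor bound, *kosR* is transcribed.
→ *kosR* is ON.
2 of the 3 genes are transcribed.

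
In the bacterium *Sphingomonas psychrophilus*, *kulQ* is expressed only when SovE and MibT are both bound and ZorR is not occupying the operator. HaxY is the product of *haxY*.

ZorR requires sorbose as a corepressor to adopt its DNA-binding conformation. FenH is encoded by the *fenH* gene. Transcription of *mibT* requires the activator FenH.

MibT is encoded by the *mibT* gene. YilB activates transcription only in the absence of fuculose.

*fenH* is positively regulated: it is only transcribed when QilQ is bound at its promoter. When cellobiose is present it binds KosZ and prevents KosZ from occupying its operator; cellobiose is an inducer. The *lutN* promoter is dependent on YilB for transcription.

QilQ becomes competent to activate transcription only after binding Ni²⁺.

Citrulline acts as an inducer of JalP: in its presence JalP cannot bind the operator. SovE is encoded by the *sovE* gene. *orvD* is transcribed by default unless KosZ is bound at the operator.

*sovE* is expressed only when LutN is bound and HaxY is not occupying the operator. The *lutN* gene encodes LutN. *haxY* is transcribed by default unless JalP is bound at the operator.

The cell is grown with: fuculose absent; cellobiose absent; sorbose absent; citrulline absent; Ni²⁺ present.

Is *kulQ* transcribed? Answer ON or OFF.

ON

Sorbose is absent, so ZorR is inactive.
Fuculose is absent, so YilB is active.
No repressor is bound and YilB is active, so *lutN* is transcribed.
So LutN is produced and active.
Citrulline is absent, so JalP is active.
With repressor JalP bound, *haxY* is not transcribed.
So HaxY is not produced.
No repressor is bound and LutN is active, so *sovE* is transcribed.
So SovE is produced and active.
Ni²⁺ is present, so QilQ is active.
No repressor is bound and QilQ is active, so *fenH* is transcribed.
So FenH is produced and active.
No repressor is bound and FenH is active, so *mibT* is transcribed.
So MibT is produced and active.
No repressor is bound and SovE and MibT are active, so *kulQ* is transcribed.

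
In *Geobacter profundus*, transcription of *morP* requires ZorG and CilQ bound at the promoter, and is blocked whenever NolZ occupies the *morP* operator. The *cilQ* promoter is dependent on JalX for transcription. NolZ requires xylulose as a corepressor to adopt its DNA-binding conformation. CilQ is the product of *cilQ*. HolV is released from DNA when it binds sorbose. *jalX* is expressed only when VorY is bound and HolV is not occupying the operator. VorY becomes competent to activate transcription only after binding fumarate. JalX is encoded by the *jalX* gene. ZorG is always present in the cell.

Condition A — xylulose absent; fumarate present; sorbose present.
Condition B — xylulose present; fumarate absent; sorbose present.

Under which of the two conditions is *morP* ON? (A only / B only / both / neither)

Condition A:
ZorG is produced constitutively and is active.
Xylulose is absent, so NolZ is inactive.
Fumarate is present, so VorY is active.
Sorbose is present, so HolV is inactive.
No repressor is bound and VorY is active, so *jalX* is transcribed.
So JalX is produced and active.
No repressor is bound and JalX is active, so *cilQ* is transcribed.
So CilQ is produced and active.
No repressor is bound and ZorG and CilQ are active, so *morP* is transcribed.
→ *morP* is ON in A.
Condition B:
ZorG is produced constitutively and is active.
Xylulose is present, so NolZ is active.
Fumarate is absent, so VorY is inactive.
Sorbose is present, so HolV is inactive.
Required activator VorY is absent, so *jalX* is not transcribed.
So JalX is not produced.
Required activator JalX is absent, so *cilQ* is not transcribed.
So CilQ is not produced.
With repressor NolZ bound, *morP* is not transcribed.
→ *morP* is OFF in B.

A only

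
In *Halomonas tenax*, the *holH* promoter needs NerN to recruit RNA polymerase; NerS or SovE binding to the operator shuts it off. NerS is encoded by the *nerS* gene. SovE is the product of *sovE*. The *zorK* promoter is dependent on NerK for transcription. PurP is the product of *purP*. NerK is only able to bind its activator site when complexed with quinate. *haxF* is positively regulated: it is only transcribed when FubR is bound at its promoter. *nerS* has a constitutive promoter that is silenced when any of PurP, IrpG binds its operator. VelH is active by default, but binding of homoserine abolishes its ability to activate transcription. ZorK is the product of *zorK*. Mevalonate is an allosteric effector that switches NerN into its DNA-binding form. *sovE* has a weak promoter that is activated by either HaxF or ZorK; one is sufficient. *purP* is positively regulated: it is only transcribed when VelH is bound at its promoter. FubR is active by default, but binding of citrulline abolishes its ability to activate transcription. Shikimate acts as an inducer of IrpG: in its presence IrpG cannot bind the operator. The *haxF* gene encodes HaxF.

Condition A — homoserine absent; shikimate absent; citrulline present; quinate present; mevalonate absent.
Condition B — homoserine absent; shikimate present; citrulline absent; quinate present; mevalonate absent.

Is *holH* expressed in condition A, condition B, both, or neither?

Condition A:
Homoserine is absent, so VelH is active.
No repressor is bound and VelH is active, so *purP* is transcribed.
So PurP is produced and active.
Shikimate is absent, so IrpG is active.
With repressor PurP bound, *nerS* is not transcribed.
So NerS is not produced.
Citrulline is present, so FubR is inactive.
Required activator FubR is absent, so *haxF* is not transcribed.
So HaxF is not produced.
Quinate is present, so NerK is active.
No repressor is bound and NerK is active, so *zorK* is transcribed.
So ZorK is produced and active.
Activator ZorK is present, so *sovE* is transcribed.
So SovE is produced and active.
Mevalonate is absent, so NerN is inactive.
With repressor SovE bound, *holH* is not transcribed.
→ *holH* is OFF in A.
Condition B:
Homoserine is absent, so VelH is active.
No repressor is bound and VelH is active, so *purP* is transcribed.
So PurP is produced and active.
Shikimate is present, so IrpG is inactive.
With repressor PurP bound, *nerS* is not transcribed.
So NerS is not produced.
Citrulline is absent, so FubR is active.
No repressor is bound and FubR is active, so *haxF* is transcribed.
So HaxF is produced and active.
Quinate is present, so NerK is active.
No repressor is bound and NerK is active, so *zorK* is transcribed.
So ZorK is produced and active.
Activator HaxF is present, so *sovE* is transcribed.
So SovE is produced and active.
Mevalonate is absent, so NerN is inactive.
With repressor SovE bound, *holH* is not transcribed.
→ *holH* is OFF in B.

neither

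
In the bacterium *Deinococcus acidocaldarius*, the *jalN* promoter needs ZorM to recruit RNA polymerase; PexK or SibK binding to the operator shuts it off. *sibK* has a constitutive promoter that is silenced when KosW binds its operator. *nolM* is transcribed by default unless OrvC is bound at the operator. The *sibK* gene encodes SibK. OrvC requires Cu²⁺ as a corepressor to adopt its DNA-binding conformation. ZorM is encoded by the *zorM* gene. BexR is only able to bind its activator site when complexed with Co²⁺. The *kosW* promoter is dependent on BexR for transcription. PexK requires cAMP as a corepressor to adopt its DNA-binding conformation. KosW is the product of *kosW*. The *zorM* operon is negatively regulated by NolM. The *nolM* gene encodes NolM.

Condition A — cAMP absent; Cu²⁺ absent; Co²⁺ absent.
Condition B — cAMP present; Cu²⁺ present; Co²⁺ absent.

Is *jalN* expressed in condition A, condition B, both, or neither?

Condition A:
cAMP is absent, so PexK is inactive.
Cu²⁺ is absent, so OrvC is inactive.
With no repressor bound, *nolM* is transcribed.
So NolM is produced and active.
With repressor NolM bound, *zorM* is not transcribed.
So ZorM is not produced.
Co²⁺ is absent, so BexR is inactive.
Required activator BexR is absent, so *kosW* is not transcribed.
So KosW is not produced.
With no repressor bound, *sibK* is transcribed.
So SibK is produced and active.
With repressor SibK bound, *jalN* is not transcribed.
→ *jalN* is OFF in A.
Condition B:
cAMP is present, so PexK is active.
Cu²⁺ is present, so OrvC is active.
With repressor OrvC bound, *nolM* is not transcribed.
So NolM is not produced.
With no repressor bound, *zorM* is transcribed.
So ZorM is produced and active.
Co²⁺ is absent, so BexR is inactive.
Required activator BexR is absent, so *kosW* is not transcribed.
So KosW is not produced.
With no repressor bound, *sibK* is transcribed.
So SibK is produced and active.
With repressor PexK bound, *jalN* is not transcribed.
→ *jalN* is OFF in B.

neither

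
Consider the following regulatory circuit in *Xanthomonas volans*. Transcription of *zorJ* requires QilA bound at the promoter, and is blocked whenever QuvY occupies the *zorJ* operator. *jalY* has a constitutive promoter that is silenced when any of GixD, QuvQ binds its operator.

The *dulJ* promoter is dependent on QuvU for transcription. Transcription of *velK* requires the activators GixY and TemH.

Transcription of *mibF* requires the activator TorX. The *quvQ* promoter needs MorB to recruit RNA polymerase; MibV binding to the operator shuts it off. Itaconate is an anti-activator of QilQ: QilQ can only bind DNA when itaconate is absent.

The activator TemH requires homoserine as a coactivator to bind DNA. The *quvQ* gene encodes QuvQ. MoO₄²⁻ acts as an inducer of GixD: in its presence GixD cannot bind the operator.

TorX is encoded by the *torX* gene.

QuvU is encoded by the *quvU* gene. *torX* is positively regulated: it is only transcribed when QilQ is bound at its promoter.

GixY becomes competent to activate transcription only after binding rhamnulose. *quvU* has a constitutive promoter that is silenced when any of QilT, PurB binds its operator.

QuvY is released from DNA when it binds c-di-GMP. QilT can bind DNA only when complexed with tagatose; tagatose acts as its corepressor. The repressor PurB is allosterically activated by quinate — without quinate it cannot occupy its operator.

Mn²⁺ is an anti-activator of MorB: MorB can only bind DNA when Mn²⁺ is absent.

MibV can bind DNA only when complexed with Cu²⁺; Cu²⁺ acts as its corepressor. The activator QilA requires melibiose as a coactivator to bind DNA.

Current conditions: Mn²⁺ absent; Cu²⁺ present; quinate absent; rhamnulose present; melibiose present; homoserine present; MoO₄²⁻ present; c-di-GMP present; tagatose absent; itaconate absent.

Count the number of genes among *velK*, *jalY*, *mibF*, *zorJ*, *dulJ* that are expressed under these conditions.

Rhamnulose is present, so GixY is active.
Homoserine is present, so TemH is active.
No repressor is bound and GixY and TemH are active, so *velK* is transcribed.
→ *velK* is ON.
MoO₄²⁻ is present, so GixD is inactive.
Mn²⁺ is absent, so MorB is active.
Cu²⁺ is present, so MibV is active.
With repressor MibV bound, *quvQ* is not transcribed.
So QuvQ is not produced.
With no repressor bound, *jalY* is transcribed.
→ *jalY* is ON.
Itaconate is absent, so QilQ is active.
No repressor is bound and QilQ is active, so *torX* is transcribed.
So TorX is produced and active.
No repressor is bound and TorX is active, so *mibF* is transcribed.
→ *mibF* is ON.
c-di-GMP is present, so QuvY is inactive.
Melibiose is present, so QilA is active.
No repressor is bound and QilA is active, so *zorJ* is transcribed.
→ *zorJ* is ON.
Tagatose is absent, so QilT is inactive.
Quinate is absent, so PurB is inactive.
With no repressor bound, *quvU* is transcribed.
So QuvU is produced and active.
No repressor is bound and QuvU is active, so *dulJ* is transcribed.
→ *dulJ* is ON.
5 of the 5 genes are transcribed.

5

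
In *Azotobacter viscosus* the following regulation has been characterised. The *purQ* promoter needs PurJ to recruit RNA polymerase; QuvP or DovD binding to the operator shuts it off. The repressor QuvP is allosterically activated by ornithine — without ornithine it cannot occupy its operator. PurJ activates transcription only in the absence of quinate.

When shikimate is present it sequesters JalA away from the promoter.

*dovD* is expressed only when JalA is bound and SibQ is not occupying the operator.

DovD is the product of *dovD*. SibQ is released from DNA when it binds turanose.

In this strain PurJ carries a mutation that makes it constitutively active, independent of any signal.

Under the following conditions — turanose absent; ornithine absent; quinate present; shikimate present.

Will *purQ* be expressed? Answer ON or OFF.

Ornithine is absent, so QuvP is inactive.
PurJ is constitutively active in this strain.
Turanose is absent, so SibQ is active.
Shikimate is present, so JalA is inactive.
With repressor SibQ bound, *dovD* is not transcribed.
So DovD is not produced.
No repressor is bound and PurJ is active, so *purQ* is transcribed.

ON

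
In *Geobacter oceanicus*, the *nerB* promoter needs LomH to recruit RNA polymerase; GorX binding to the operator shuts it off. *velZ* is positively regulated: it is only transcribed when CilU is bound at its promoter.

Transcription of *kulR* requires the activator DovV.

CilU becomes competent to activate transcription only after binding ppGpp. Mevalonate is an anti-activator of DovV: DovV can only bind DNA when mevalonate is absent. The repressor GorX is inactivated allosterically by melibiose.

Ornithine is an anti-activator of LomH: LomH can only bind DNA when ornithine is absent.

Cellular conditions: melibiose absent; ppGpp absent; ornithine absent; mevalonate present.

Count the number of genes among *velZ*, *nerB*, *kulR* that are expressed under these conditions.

ppGpp is absent, so CilU is inactive.
Required activator CilU is absent, so *velZ* is not transcribed.
→ *velZ* is OFF.
Ornithine is absent, so LomH is active.
Melibiose is absent, so GorX is active.
With repressor GorX bound, *nerB* is not transcribed.
→ *nerB* is OFF.
Mevalonate is present, so DovV is inactive.
Required activator DovV is absent, so *kulR* is not transcribed.
→ *kulR* is OFF.
0 of the 3 genes are transcribed.

0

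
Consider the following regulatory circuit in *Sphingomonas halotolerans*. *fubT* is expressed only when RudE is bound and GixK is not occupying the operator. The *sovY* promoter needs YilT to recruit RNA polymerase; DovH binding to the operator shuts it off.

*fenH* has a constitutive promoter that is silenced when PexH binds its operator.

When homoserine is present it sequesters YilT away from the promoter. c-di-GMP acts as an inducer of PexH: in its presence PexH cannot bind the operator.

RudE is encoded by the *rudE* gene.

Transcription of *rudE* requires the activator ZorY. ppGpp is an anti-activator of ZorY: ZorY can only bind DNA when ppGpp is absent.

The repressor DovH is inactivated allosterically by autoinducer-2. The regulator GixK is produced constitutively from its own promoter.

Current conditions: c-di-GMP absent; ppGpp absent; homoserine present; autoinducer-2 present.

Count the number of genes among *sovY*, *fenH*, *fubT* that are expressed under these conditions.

Autoinducer-2 is present, so DovH is inactive.
Homoserine is present, so YilT is inactive.
Required activator YilT is absent, so *sovY* is not transcribed.
→ *sovY* is OFF.
c-di-GMP is absent, so PexH is active.
With repressor PexH bound, *fenH* is not transcribed.
→ *fenH* is OFF.
ppGpp is absent, so ZorY is active.
No repressor is bound and ZorY is active, so *rudE* is transcribed.
So RudE is produced and active.
GixK is produced constitutively and is active.
With repressor GixK bound, *fubT* is not transcribed.
→ *fubT* is OFF.
0 of the 3 genes are transcribed.

0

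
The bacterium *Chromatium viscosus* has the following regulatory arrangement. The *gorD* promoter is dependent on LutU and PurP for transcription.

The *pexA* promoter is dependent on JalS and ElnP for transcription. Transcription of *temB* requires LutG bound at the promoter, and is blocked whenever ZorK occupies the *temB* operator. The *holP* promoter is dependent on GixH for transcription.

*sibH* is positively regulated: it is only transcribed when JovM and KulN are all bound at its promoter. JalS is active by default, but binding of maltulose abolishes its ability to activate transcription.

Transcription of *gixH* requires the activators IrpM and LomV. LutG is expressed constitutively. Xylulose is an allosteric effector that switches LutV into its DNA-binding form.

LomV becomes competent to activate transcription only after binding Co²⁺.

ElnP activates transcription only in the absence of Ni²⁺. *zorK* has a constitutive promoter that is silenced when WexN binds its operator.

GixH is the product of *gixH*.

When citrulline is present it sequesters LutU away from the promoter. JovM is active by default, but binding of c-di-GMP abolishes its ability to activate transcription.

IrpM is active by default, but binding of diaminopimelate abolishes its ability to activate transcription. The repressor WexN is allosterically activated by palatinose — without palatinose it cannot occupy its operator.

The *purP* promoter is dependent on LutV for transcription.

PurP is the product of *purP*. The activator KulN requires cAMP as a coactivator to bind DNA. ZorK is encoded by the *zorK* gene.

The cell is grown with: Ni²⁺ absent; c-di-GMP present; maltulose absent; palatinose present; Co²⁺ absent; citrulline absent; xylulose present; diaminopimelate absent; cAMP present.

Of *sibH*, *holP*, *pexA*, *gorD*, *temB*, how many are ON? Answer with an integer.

c-di-GMP is present, so JovM is inactive.
cAMP is present, so KulN is active.
Required activator JovM is absent, so *sibH* is not transcribed.
→ *sibH* is OFF.
Diaminopimelate is absent, so IrpM is active.
Co²⁺ is absent, so LomV is inactive.
Required activator LomV is absent, so *gixH* is not transcribed.
So GixH is not produced.
Required activator GixH is absent, so *holP* is not transcribed.
→ *holP* is OFF.
Maltulose is absent, so JalS is active.
Ni²⁺ is absent, so ElnP is active.
No repressor is bound and JalS and ElnP are active, so *pexA* is transcribed.
→ *pexA* is ON.
Citrulline is absent, so LutU is active.
Xylulose is present, so LutV is active.
No repressor is bound and LutV is active, so *purP* is transcribed.
So PurP is produced and active.
No repressor is bound and LutU and PurP are active, so *gorD* is transcribed.
→ *gorD* is ON.
Palatinose is present, so WexN is active.
With repressor WexN bound, *zorK* is not transcribed.
So ZorK is not produced.
LutG is produced constitutively and is active.
No repressor is bound and LutG is active, so *temB* is transcribed.
→ *temB* is ON.
3 of the 5 genes are transcribed.

3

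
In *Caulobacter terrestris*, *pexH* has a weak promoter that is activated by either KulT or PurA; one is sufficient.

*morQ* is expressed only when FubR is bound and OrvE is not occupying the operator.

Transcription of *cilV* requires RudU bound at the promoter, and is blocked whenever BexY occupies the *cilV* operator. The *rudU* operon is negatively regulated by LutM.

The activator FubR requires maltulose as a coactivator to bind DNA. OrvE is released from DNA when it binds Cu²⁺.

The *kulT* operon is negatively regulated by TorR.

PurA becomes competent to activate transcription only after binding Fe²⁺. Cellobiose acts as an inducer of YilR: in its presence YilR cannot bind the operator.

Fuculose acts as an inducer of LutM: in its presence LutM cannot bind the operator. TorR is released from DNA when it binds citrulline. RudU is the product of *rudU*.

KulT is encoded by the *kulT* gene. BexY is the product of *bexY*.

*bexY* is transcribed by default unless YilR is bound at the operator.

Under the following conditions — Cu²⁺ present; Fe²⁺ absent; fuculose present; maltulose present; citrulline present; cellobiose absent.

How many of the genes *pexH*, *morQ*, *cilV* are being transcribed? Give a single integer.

Citrulline is present, so TorR is inactive.
With no repressor bound, *kulT* is transcribed.
So KulT is produced and active.
Fe²⁺ is absent, so PurA is inactive.
Activator KulT is present, so *pexH* is transcribed.
→ *pexH* is ON.
Cu²⁺ is present, so OrvE is inactive.
Maltulose is present, so FubR is active.
No repressor is bound and FubR is active, so *morQ* is transcribed.
→ *morQ* is ON.
Cellobiose is absent, so YilR is active.
With repressor YilR bound, *bexY* is not transcribed.
So BexY is not produced.
Fuculose is present, so LutM is inactive.
With no repressor bound, *rudU* is transcribed.
So RudU is produced and active.
No repressor is bound and RudU is active, so *cilV* is transcribed.
→ *cilV* is ON.
3 of the 3 genes are transcribed.

3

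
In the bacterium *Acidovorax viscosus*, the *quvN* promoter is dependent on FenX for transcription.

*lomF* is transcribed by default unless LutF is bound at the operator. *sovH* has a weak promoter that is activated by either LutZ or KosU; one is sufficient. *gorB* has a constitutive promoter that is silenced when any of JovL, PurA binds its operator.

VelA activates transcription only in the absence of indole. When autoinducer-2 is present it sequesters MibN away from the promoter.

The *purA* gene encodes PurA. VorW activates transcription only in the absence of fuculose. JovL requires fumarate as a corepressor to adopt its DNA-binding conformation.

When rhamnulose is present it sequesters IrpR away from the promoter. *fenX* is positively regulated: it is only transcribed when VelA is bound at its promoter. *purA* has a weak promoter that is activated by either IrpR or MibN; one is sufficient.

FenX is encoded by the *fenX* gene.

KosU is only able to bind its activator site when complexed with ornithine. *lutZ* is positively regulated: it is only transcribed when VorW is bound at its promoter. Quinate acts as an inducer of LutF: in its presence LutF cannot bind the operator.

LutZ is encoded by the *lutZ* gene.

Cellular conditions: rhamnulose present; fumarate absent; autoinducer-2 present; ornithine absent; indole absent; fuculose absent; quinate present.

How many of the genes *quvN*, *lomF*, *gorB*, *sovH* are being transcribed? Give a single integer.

Indole is absent, so VelA is active.
No repressor is bound and VelA is active, so *fenX* is transcribed.
So FenX is produced and active.
No repressor is bound and FenX is active, so *quvN* is transcribed.
→ *quvN* is ON.
Quinate is present, so LutF is inactive.
With no repressor bound, *lomF* is transcribed.
→ *lomF* is ON.
Fumarate is absent, so JovL is inactive.
Rhamnulose is present, so IrpR is inactive.
Autoinducer-2 is present, so MibN is inactive.
No activator is available at the *purA* promoter, so *purA* is not transcribed.
So PurA is not produced.
With no repressor bound, *gorB* is transcribed.
→ *gorB* is ON.
Fuculose is absent, so VorW is active.
No repressor is bound and VorW is active, so *lutZ* is transcribed.
So LutZ is produced and active.
Ornithine is absent, so KosU is inactive.
Activator LutZ is present, so *sovH* is transcribed.
→ *sovH* is ON.
4 of the 4 genes are transcribed.

4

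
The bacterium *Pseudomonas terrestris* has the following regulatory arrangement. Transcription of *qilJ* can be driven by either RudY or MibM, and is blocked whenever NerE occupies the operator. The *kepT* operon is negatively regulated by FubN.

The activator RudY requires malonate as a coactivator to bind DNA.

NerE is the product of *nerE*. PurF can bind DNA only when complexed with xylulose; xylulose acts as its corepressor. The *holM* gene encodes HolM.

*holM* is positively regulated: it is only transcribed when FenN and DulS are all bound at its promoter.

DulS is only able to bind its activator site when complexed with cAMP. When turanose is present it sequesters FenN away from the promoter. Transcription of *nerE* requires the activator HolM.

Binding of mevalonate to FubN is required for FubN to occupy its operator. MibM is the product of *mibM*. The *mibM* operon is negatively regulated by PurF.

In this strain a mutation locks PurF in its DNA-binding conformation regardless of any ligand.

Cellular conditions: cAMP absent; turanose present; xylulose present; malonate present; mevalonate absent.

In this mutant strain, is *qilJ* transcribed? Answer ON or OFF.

ON

Malonate is present, so RudY is active.
PurF is constitutively active in this strain.
With repressor PurF bound, *mibM* is not transcribed.
So MibM is not produced.
Turanose is present, so FenN is inactive.
cAMP is absent, so DulS is inactive.
Required activator FenN is absent, so *holM* is not transcribed.
So HolM is not produced.
Required activator HolM is absent, so *nerE* is not transcribed.
So NerE is not produced.
Activator RudY is present, so *qilJ* is transcribed.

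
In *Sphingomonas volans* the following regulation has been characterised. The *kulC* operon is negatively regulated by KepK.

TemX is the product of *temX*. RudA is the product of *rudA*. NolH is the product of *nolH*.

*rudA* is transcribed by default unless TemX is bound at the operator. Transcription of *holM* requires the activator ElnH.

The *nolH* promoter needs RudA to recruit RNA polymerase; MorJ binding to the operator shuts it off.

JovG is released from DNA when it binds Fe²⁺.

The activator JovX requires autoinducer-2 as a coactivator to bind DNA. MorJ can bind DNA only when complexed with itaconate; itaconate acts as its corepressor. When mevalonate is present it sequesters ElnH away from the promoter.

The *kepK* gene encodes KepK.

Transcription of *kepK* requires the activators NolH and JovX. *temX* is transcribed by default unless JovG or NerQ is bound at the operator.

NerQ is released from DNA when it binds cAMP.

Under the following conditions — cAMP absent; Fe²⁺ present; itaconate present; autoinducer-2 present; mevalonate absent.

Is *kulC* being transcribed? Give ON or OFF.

ON

Fe²⁺ is present, so JovG is inactive.
cAMP is absent, so NerQ is active.
With repressor NerQ bound, *temX* is not transcribed.
So TemX is not produced.
With no repressor bound, *rudA* is transcribed.
So RudA is produced and active.
Itaconate is present, so MorJ is active.
With repressor MorJ bound, *nolH* is not transcribed.
So NolH is not produced.
Autoinducer-2 is present, so JovX is active.
Required activator NolH is absent, so *kepK* is not transcribed.
So KepK is not produced.
With no repressor bound, *kulC* is transcribed.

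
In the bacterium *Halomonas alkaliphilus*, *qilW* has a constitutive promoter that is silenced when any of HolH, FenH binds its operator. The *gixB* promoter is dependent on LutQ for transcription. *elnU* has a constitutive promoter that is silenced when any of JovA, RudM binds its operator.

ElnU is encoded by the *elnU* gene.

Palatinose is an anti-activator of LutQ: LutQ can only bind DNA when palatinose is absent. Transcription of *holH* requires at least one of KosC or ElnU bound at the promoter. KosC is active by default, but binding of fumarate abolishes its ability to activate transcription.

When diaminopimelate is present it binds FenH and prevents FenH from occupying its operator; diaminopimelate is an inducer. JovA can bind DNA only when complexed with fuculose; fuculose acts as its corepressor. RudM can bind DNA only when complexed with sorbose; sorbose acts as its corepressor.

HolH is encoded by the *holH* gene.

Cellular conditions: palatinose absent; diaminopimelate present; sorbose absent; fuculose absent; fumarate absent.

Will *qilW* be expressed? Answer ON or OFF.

Fumarate is absent, so KosC is active.
Fuculose is absent, so JovA is inactive.
Sorbose is absent, so RudM is inactive.
With no repressor bound, *elnU* is transcribed.
So ElnU is produced and active.
Activator KosC is present, so *holH* is transcribed.
So HolH is produced and active.
Diaminopimelate is present, so FenH is inactive.
With repressor HolH bound, *qilW* is not transcribed.

OFF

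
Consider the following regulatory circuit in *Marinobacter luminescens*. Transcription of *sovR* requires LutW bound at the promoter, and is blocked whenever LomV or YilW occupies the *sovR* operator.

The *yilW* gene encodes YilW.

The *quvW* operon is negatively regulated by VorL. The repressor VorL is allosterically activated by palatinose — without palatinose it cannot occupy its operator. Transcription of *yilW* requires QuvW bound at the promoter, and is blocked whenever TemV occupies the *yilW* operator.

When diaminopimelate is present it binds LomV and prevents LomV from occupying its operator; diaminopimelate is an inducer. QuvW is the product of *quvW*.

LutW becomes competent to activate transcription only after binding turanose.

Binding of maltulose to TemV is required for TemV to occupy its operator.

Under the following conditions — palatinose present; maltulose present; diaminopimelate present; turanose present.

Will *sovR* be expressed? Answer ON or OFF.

Diaminopimelate is present, so LomV is inactive.
Palatinose is present, so VorL is active.
With repressor VorL bound, *quvW* is not transcribed.
So QuvW is not produced.
Maltulose is present, so TemV is active.
With repressor TemV bound, *yilW* is not transcribed.
So YilW is not produced.
Turanose is present, so LutW is active.
No repressor is bound and LutW is active, so *sovR* is transcribed.

ON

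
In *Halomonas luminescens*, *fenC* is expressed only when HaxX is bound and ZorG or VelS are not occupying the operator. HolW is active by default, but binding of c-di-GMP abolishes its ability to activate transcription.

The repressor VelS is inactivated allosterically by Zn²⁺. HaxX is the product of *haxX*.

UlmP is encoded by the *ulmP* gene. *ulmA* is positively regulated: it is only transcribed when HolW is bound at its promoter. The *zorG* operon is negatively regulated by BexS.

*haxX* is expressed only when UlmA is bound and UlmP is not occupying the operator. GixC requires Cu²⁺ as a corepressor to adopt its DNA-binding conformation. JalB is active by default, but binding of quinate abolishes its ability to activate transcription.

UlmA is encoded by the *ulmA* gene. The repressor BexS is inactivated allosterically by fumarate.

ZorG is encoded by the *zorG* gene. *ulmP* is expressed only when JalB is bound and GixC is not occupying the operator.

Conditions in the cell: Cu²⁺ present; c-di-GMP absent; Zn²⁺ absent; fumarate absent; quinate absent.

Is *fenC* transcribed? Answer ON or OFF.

OFF

Fumarate is absent, so BexS is active.
With repressor BexS bound, *zorG* is not transcribed.
So ZorG is not produced.
Zn²⁺ is absent, so VelS is active.
Quinate is absent, so JalB is active.
Cu²⁺ is present, so GixC is active.
With repressor GixC bound, *ulmP* is not transcribed.
So UlmP is not produced.
c-di-GMP is absent, so HolW is active.
No repressor is bound and HolW is active, so *ulmA* is transcribed.
So UlmA is produced and active.
No repressor is bound and UlmA is active, so *haxX* is transcribed.
So HaxX is produced and active.
With repressor VelS bound, *fenC* is not transcribed.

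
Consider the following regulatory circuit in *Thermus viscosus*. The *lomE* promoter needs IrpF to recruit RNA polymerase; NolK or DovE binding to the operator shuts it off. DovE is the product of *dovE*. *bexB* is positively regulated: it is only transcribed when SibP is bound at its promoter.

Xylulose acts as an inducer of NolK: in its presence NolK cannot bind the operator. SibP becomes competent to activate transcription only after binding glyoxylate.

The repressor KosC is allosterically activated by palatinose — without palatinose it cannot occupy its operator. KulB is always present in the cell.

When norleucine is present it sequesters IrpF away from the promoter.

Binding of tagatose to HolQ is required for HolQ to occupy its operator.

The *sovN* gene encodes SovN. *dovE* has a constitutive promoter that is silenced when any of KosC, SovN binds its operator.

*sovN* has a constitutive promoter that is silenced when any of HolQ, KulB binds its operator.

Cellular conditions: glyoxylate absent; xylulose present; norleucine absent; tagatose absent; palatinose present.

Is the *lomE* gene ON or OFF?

ON

Xylulose is present, so NolK is inactive.
Palatinose is present, so KosC is active.
Tagatose is absent, so HolQ is inactive.
KulB is produced constitutively and is active.
With repressor KulB bound, *sovN* is not transcribed.
So SovN is not produced.
With repressor KosC bound, *dovE* is not transcribed.
So DovE is not produced.
Norleucine is absent, so IrpF is active.
No repressor is bound and IrpF is active, so *lomE* is transcribed.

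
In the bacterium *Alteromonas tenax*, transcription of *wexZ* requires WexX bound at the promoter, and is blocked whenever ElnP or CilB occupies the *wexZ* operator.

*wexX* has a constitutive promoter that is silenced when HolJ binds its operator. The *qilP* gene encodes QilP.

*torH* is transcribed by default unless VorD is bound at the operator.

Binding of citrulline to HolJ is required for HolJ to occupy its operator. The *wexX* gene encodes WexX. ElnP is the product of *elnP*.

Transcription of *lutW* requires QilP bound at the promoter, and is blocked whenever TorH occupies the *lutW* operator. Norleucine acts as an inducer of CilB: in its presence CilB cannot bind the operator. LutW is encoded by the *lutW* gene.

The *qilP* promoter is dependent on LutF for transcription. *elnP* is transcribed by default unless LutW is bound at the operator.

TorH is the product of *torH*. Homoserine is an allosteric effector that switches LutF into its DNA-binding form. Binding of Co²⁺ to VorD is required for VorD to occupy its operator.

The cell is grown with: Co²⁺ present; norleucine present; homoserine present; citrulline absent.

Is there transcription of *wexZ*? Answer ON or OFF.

ON

Co²⁺ is present, so VorD is active.
With repressor VorD bound, *torH* is not transcribed.
So TorH is not produced.
Homoserine is present, so LutF is active.
No repressor is bound and LutF is active, so *qilP* is transcribed.
So QilP is produced and active.
No repressor is bound and QilP is active, so *lutW* is transcribed.
So LutW is produced and active.
With repressor LutW bound, *elnP* is not transcribed.
So ElnP is not produced.
Norleucine is present, so CilB is inactive.
Citrulline is absent, so HolJ is inactive.
With no repressor bound, *wexX* is transcribed.
So WexX is produced and active.
No repressor is bound and WexX is active, so *wexZ* is transcribed.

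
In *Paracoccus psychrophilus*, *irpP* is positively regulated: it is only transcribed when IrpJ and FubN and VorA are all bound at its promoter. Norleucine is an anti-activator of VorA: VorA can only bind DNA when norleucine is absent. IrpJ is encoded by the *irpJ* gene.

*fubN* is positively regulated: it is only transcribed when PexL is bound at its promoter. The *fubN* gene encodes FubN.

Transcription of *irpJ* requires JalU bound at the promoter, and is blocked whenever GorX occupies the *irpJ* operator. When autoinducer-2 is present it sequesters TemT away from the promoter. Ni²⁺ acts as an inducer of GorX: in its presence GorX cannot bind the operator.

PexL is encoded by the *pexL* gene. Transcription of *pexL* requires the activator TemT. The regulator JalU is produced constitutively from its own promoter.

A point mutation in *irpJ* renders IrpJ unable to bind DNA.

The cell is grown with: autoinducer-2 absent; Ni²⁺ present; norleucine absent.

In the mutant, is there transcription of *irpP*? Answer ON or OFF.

IrpJ is non-functional in this strain, so it has no effect.
Autoinducer-2 is absent, so TemT is active.
No repressor is bound and TemT is active, so *pexL* is transcribed.
So PexL is produced and active.
No repressor is bound and PexL is active, so *fubN* is transcribed.
So FubN is produced and active.
Norleucine is absent, so VorA is active.
Required activator IrpJ is absent, so *irpP* is not transcribed.

OFF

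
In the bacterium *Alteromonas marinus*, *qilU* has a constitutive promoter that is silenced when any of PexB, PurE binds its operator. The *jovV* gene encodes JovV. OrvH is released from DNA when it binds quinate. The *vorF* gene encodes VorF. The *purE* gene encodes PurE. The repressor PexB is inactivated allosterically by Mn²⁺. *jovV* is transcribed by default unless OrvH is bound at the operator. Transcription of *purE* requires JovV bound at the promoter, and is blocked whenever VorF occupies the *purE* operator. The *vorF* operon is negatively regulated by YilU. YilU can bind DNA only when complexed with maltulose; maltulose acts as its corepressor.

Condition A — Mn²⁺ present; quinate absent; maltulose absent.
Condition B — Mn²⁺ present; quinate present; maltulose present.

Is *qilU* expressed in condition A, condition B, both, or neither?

Condition A:
Mn²⁺ is present, so PexB is inactive.
Quinate is absent, so OrvH is active.
With repressor OrvH bound, *jovV* is not transcribed.
So JovV is not produced.
Maltulose is absent, so YilU is inactive.
With no repressor bound, *vorF* is transcribed.
So VorF is produced and active.
With repressor VorF bound, *purE* is not transcribed.
So PurE is not produced.
With no repressor bound, *qilU* is transcribed.
→ *qilU* is ON in A.
Condition B:
Mn²⁺ is present, so PexB is inactive.
Quinate is present, so OrvH is inactive.
With no repressor bound, *jovV* is transcribed.
So JovV is produced and active.
Maltulose is present, so YilU is active.
With repressor YilU bound, *vorF* is not transcribed.
So VorF is not produced.
No repressor is bound and JovV is active, so *purE* is transcribed.
So PurE is produced and active.
With repressor PurE bound, *qilU* is not transcribed.
→ *qilU* is OFF in B.

A only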